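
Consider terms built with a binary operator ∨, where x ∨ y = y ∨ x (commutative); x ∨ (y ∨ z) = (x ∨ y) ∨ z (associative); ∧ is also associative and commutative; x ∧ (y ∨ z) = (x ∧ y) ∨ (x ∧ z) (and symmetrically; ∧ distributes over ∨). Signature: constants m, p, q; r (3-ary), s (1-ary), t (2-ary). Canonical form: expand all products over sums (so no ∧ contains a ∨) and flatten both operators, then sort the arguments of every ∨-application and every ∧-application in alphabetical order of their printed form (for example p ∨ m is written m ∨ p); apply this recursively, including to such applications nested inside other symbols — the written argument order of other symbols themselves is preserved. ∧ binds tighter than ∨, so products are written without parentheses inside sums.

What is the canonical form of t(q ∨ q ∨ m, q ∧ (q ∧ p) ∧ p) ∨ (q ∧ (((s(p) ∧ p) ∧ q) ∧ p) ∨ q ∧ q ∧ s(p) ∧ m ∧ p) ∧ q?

Answer: m ∧ p ∧ q ∧ q ∧ q ∧ s(p) ∨ p ∧ p ∧ q ∧ q ∧ q ∧ s(p) ∨ t(m ∨ q ∨ q, p ∧ p ∧ q ∧ q)

Derivation:
Expand:  t(m ∨ q ∨ q, p ∧ p ∧ q ∧ q) ∨ p ∧ p ∧ q ∧ q ∧ q ∧ s(p) ∨ m ∧ p ∧ q ∧ q ∧ q ∧ s(p)
Sort arguments:  m ∧ p ∧ q ∧ q ∧ q ∧ s(p) ∨ p ∧ p ∧ q ∧ q ∧ q ∧ s(p) ∨ t(m ∨ q ∨ q, p ∧ p ∧ q ∧ q)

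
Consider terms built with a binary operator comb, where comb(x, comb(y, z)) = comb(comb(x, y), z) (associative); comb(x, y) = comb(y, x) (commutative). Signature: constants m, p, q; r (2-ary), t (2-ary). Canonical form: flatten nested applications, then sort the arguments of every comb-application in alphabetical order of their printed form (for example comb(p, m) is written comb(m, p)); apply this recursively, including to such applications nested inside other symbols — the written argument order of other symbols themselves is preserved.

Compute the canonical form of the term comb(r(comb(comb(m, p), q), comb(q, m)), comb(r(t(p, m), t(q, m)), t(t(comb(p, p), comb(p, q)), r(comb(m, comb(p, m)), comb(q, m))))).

Un-nest:  comb(r(comb(comb(m, p), q), comb(q, m)), r(t(p, m), t(q, m)), t(t(comb(p, p), comb(p, q)), r(comb(m, comb(p, m)), comb(q, m))))
Simplify inside:  r(comb(comb(m, p), q), comb(q, m))  →  r(comb(m, p, q), comb(m, q))
Simplify inside:  t(t(comb(p, p), comb(p, q)), r(comb(m, comb(p, m)), comb(q, m)))  →  t(t(comb(p, p), comb(p, q)), r(comb(m, m, p), comb(m, q)))
Sort:  comb(r(comb(m, p, q), comb(m, q)), r(t(p, m), t(q, m)), t(t(comb(p, p), comb(p, q)), r(comb(m, m, p), comb(m, q))))

Answer: comb(r(comb(m, p, q), comb(m, q)), r(t(p, m), t(q, m)), t(t(comb(p, p), comb(p, q)), r(comb(m, m, p), comb(m, q))))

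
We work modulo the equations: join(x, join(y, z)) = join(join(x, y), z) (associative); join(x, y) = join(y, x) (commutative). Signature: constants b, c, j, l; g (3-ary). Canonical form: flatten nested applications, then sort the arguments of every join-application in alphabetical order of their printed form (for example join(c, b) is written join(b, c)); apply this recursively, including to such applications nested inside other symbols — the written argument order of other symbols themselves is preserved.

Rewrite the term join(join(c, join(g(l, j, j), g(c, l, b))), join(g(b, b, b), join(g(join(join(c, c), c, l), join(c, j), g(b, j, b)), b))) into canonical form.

Merge nested applications:  join(c, g(l, j, j), g(c, l, b), g(b, b, b), g(join(join(c, c), c, l), join(c, j), g(b, j, b)), b)
Canonicalize subterm:  g(join(join(c, c), c, l), join(c, j), g(b, j, b))  →  g(join(c, c, c, l), join(c, j), g(b, j, b))
Sort arguments:  join(b, c, g(b, b, b), g(c, l, b), g(join(c, c, c, l), join(c, j), g(b, j, b)), g(l, j, j))

Answer: join(b, c, g(b, b, b), g(c, l, b), g(join(c, c, c, l), join(c, j), g(b, j, b)), g(l, j, j))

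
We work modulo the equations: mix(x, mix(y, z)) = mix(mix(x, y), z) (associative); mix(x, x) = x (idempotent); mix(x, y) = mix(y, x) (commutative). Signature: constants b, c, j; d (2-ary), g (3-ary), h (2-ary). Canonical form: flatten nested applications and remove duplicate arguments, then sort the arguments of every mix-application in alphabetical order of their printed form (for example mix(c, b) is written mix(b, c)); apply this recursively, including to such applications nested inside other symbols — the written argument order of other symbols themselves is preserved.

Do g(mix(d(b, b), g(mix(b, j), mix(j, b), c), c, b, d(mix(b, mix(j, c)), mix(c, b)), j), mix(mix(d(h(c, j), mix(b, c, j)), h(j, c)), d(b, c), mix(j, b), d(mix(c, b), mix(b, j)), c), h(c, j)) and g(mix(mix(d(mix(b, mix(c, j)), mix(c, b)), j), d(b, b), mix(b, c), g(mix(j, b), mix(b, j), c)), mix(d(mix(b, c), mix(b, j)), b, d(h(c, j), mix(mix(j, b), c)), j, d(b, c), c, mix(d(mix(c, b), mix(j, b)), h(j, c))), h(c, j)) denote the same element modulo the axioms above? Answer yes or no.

Answer: yes — both canonical forms are g(mix(b, c, d(b, b), d(mix(b, c, j), mix(b, c)), g(mix(b, j), mix(b, j), c), j), mix(b, c, d(b, c), d(h(c, j), mix(b, c, j)), d(mix(b, c), mix(b, j)), h(j, c), j), h(c, j))

Derivation:
Left:  g(mix(d(b, b), g(mix(b, j), mix(j, b), c), c, b, d(mix(b, mix(j, c)), mix(c, b)), j), mix(mix(d(h(c, j), mix(b, c, j)), h(j, c)), d(b, c), mix(j, b), d(mix(c, b), mix(b, j)), c), h(c, j))
  Work inside:  mix(mix(d(h(c, j), mix(b, c, j)), h(j, c)), d(b, c), mix(j, b), d(mix(c, b), mix(b, j)), c)
  Merge nested applications:  mix(d(h(c, j), mix(b, c, j)), h(j, c), d(b, c), j, b, d(mix(c, b), mix(b, j)), c)
  Simplify inside:  d(mix(c, b), mix(b, j))  →  d(mix(b, c), mix(b, j))
  Order the arguments:  mix(b, c, d(b, c), d(h(c, j), mix(b, c, j)), d(mix(b, c), mix(b, j)), h(j, c), j)
  Put back:  g(mix(b, c, d(b, b), d(mix(b, c, j), mix(b, c)), g(mix(b, j), mix(b, j), c), j), mix(b, c, d(b, c), d(h(c, j), mix(b, c, j)), d(mix(b, c), mix(b, j)), h(j, c), j), h(c, j))
Right:  g(mix(mix(d(mix(b, mix(c, j)), mix(c, b)), j), d(b, b), mix(b, c), g(mix(j, b), mix(b, j), c)), mix(d(mix(b, c), mix(b, j)), b, d(h(c, j), mix(mix(j, b), c)), j, d(b, c), c, mix(d(mix(c, b), mix(j, b)), h(j, c))), h(c, j))
  Descend into:  mix(d(mix(b, c), mix(b, j)), b, d(h(c, j), mix(mix(j, b), c)), j, d(b, c), c, mix(d(mix(c, b), mix(j, b)), h(j, c)))
  Flatten:  mix(d(mix(b, c), mix(b, j)), b, d(h(c, j), mix(mix(j, b), c)), j, d(b, c), c, d(mix(c, b), mix(j, b)), h(j, c))
  Inside:  d(h(c, j), mix(mix(j, b), c))  →  d(h(c, j), mix(b, c, j))
  Inside:  d(mix(c, b), mix(j, b))  →  d(mix(b, c), mix(b, j))
  Deduplicate:  drop duplicate d(mix(b, c), mix(b, j))
  Sort:  mix(b, c, d(b, c), d(h(c, j), mix(b, c, j)), d(mix(b, c), mix(b, j)), h(j, c), j)
  Reassemble:  g(mix(b, c, d(b, b), d(mix(b, c, j), mix(b, c)), g(mix(b, j), mix(b, j), c), j), mix(b, c, d(b, c), d(h(c, j), mix(b, c, j)), d(mix(b, c), mix(b, j)), h(j, c), j), h(c, j))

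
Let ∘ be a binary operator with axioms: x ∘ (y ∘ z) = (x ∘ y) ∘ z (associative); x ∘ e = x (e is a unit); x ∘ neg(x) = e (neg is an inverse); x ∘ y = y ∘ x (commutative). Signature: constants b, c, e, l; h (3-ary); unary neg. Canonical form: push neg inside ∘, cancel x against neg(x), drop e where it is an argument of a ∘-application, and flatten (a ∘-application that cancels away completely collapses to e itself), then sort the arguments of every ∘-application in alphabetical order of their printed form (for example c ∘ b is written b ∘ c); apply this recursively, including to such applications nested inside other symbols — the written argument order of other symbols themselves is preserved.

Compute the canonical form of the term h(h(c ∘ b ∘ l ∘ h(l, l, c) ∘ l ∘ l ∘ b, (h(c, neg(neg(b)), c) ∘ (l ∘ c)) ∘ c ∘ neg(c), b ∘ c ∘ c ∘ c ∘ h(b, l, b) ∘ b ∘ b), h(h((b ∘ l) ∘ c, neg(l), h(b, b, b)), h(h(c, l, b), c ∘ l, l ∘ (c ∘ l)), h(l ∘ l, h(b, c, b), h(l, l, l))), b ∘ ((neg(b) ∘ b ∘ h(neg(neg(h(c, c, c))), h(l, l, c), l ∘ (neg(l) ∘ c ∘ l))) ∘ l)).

Answer: h(h(b ∘ b ∘ c ∘ h(l, l, c) ∘ l ∘ l ∘ l, c ∘ h(c, b, c) ∘ l, b ∘ b ∘ b ∘ c ∘ c ∘ c ∘ h(b, l, b)), h(h(b ∘ c ∘ l, neg(l), h(b, b, b)), h(h(c, l, b), c ∘ l, c ∘ l ∘ l), h(l ∘ l, h(b, c, b), h(l, l, l))), b ∘ h(h(c, c, c), h(l, l, c), c ∘ l) ∘ l)

Derivation:
Work inside:  b ∘ ((neg(b) ∘ b ∘ h(neg(neg(h(c, c, c))), h(l, l, c), l ∘ (neg(l) ∘ c ∘ l))) ∘ l)
Push neg inside:  distribute neg over ∘ and collapse double neg
Collect terms:  b ∘ h(h(c, c, c), h(l, l, c), c ∘ l) ∘ l
Reassemble:  h(h(b ∘ b ∘ c ∘ h(l, l, c) ∘ l ∘ l ∘ l, c ∘ h(c, b, c) ∘ l, b ∘ b ∘ b ∘ c ∘ c ∘ c ∘ h(b, l, b)), h(h(b ∘ c ∘ l, neg(l), h(b, b, b)), h(h(c, l, b), c ∘ l, c ∘ l ∘ l), h(l ∘ l, h(b, c, b), h(l, l, l))), b ∘ h(h(c, c, c), h(l, l, c), c ∘ l) ∘ l)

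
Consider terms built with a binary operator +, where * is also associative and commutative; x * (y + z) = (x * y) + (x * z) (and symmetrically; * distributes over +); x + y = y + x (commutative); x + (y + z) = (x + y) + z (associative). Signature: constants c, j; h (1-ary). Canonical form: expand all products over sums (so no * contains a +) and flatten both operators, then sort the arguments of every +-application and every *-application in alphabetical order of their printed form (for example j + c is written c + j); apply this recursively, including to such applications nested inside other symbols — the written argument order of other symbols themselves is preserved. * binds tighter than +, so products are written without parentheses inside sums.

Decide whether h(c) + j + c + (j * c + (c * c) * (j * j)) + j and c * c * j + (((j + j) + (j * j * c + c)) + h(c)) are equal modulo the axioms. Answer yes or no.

Left:  h(c) + j + c + (j * c + (c * c) * (j * j)) + j
  Flatten:  h(c) + j + c + c * j + c * c * j * j + j
  Order the arguments:  c + c * c * j * j + c * j + h(c) + j + j
Right:  c * c * j + (((j + j) + (j * j * c + c)) + h(c))
  Flatten:  c * c * j + j + j + c * j * j + c + h(c)
  Sort:  c + c * c * j + c * j * j + h(c) + j + j

Answer: no — c + c * c * j * j + c * j + h(c) + j + j vs c + c * c * j + c * j * j + h(c) + j + j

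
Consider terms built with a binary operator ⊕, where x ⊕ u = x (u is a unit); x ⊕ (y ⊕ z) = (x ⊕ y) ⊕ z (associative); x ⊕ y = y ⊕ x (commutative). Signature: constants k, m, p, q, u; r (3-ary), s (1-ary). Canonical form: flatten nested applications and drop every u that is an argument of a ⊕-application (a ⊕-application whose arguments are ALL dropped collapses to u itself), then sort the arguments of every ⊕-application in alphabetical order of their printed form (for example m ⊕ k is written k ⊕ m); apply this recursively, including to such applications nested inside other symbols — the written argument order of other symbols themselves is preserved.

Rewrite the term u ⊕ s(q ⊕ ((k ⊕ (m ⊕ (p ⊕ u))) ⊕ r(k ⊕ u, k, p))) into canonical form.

Answer: s(k ⊕ m ⊕ p ⊕ q ⊕ r(k, k, p))

Derivation:
Canonicalize subterm:  s(q ⊕ ((k ⊕ (m ⊕ (p ⊕ u))) ⊕ r(k ⊕ u, k, p)))  →  s(k ⊕ m ⊕ p ⊕ q ⊕ r(k, k, p))
Drop the unit:  drop u
Sort:  s(k ⊕ m ⊕ p ⊕ q ⊕ r(k, k, p))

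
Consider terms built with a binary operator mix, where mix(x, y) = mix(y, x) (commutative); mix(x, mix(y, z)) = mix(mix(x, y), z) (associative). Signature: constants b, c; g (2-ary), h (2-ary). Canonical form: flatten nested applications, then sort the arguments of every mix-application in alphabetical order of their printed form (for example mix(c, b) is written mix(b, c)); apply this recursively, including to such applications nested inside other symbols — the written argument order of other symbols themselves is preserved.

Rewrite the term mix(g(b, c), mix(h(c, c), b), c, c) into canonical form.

Answer: mix(b, c, c, g(b, c), h(c, c))

Derivation:
Flatten:  mix(g(b, c), h(c, c), b, c, c)
Order the arguments:  mix(b, c, c, g(b, c), h(c, c))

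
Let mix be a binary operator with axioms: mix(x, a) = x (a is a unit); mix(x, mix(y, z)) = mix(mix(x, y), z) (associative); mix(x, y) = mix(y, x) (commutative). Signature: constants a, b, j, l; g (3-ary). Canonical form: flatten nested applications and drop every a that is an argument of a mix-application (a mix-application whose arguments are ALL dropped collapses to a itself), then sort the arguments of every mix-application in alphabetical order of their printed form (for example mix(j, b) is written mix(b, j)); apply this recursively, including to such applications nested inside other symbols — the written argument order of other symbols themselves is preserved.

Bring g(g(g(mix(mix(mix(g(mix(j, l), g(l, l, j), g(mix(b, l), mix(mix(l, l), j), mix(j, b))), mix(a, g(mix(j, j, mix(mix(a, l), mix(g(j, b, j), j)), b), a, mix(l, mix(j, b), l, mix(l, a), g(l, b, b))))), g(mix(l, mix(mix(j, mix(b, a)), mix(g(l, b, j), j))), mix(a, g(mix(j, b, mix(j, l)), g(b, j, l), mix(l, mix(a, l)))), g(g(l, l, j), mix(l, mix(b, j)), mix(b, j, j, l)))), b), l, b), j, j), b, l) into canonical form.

Answer: g(g(g(mix(b, g(mix(b, g(j, b, j), j, j, j, l), a, mix(b, g(l, b, b), j, l, l, l)), g(mix(b, g(l, b, j), j, j, l), g(mix(b, j, j, l), g(b, j, l), mix(l, l)), g(g(l, l, j), mix(b, j, l), mix(b, j, j, l))), g(mix(j, l), g(l, l, j), g(mix(b, l), mix(j, l, l), mix(b, j)))), l, b), j, j), b, l)

Derivation:
Focus inside:  mix(mix(mix(g(mix(j, l), g(l, l, j), g(mix(b, l), mix(mix(l, l), j), mix(j, b))), mix(a, g(mix(j, j, mix(mix(a, l), mix(g(j, b, j), j)), b), a, mix(l, mix(j, b), l, mix(l, a), g(l, b, b))))), g(mix(l, mix(mix(j, mix(b, a)), mix(g(l, b, j), j))), mix(a, g(mix(j, b, mix(j, l)), g(b, j, l), mix(l, mix(a, l)))), g(g(l, l, j), mix(l, mix(b, j)), mix(b, j, j, l)))), b)
Merge nested applications:  mix(g(mix(j, l), g(l, l, j), g(mix(b, l), mix(mix(l, l), j), mix(j, b))), a, g(mix(j, j, mix(mix(a, l), mix(g(j, b, j), j)), b), a, mix(l, mix(j, b), l, mix(l, a), g(l, b, b))), g(mix(l, mix(mix(j, mix(b, a)), mix(g(l, b, j), j))), mix(a, g(mix(j, b, mix(j, l)), g(b, j, l), mix(l, mix(a, l)))), g(g(l, l, j), mix(l, mix(b, j)), mix(b, j, j, l))), b)
Inside:  g(mix(j, l), g(l, l, j), g(mix(b, l), mix(mix(l, l), j), mix(j, b)))  →  g(mix(j, l), g(l, l, j), g(mix(b, l), mix(j, l, l), mix(b, j)))
Inside:  g(mix(j, j, mix(mix(a, l), mix(g(j, b, j), j)), b), a, mix(l, mix(j, b), l, mix(l, a), g(l, b, b)))  →  g(mix(b, g(j, b, j), j, j, j, l), a, mix(b, g(l, b, b), j, l, l, l))
Inside:  g(mix(l, mix(mix(j, mix(b, a)), mix(g(l, b, j), j))), mix(a, g(mix(j, b, mix(j, l)), g(b, j, l), mix(l, mix(a, l)))), g(g(l, l, j), mix(l, mix(b, j)), mix(b, j, j, l)))  →  g(mix(b, g(l, b, j), j, j, l), g(mix(b, j, j, l), g(b, j, l), mix(l, l)), g(g(l, l, j), mix(b, j, l), mix(b, j, j, l)))
Drop the unit:  drop a
Sort:  mix(b, g(mix(b, g(j, b, j), j, j, j, l), a, mix(b, g(l, b, b), j, l, l, l)), g(mix(b, g(l, b, j), j, j, l), g(mix(b, j, j, l), g(b, j, l), mix(l, l)), g(g(l, l, j), mix(b, j, l), mix(b, j, j, l))), g(mix(j, l), g(l, l, j), g(mix(b, l), mix(j, l, l), mix(b, j))))
Rebuild:  g(g(g(mix(b, g(mix(b, g(j, b, j), j, j, j, l), a, mix(b, g(l, b, b), j, l, l, l)), g(mix(b, g(l, b, j), j, j, l), g(mix(b, j, j, l), g(b, j, l), mix(l, l)), g(g(l, l, j), mix(b, j, l), mix(b, j, j, l))), g(mix(j, l), g(l, l, j), g(mix(b, l), mix(j, l, l), mix(b, j)))), l, b), j, j), b, l)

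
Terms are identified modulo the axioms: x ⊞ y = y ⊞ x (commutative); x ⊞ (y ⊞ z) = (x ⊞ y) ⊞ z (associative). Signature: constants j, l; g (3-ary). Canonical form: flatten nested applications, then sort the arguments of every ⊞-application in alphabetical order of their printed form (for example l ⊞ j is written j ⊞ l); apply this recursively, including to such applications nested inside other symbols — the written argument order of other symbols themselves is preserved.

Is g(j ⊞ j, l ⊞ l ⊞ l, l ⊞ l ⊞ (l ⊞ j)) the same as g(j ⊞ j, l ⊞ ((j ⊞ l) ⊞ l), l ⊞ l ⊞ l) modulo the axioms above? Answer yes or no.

Answer: no — g(j ⊞ j, l ⊞ l ⊞ l, j ⊞ l ⊞ l ⊞ l) vs g(j ⊞ j, j ⊞ l ⊞ l ⊞ l, l ⊞ l ⊞ l)

Derivation:
Left:  g(j ⊞ j, l ⊞ l ⊞ l, l ⊞ l ⊞ (l ⊞ j))
  Work inside:  l ⊞ l ⊞ (l ⊞ j)
  Flatten:  l ⊞ l ⊞ l ⊞ j
  Sort:  j ⊞ l ⊞ l ⊞ l
  Rebuild:  g(j ⊞ j, l ⊞ l ⊞ l, j ⊞ l ⊞ l ⊞ l)
Right:  g(j ⊞ j, l ⊞ ((j ⊞ l) ⊞ l), l ⊞ l ⊞ l)
  Focus inside:  l ⊞ ((j ⊞ l) ⊞ l)
  Flatten:  l ⊞ j ⊞ l ⊞ l
  Sort:  j ⊞ l ⊞ l ⊞ l
  Rebuild:  g(j ⊞ j, j ⊞ l ⊞ l ⊞ l, l ⊞ l ⊞ l)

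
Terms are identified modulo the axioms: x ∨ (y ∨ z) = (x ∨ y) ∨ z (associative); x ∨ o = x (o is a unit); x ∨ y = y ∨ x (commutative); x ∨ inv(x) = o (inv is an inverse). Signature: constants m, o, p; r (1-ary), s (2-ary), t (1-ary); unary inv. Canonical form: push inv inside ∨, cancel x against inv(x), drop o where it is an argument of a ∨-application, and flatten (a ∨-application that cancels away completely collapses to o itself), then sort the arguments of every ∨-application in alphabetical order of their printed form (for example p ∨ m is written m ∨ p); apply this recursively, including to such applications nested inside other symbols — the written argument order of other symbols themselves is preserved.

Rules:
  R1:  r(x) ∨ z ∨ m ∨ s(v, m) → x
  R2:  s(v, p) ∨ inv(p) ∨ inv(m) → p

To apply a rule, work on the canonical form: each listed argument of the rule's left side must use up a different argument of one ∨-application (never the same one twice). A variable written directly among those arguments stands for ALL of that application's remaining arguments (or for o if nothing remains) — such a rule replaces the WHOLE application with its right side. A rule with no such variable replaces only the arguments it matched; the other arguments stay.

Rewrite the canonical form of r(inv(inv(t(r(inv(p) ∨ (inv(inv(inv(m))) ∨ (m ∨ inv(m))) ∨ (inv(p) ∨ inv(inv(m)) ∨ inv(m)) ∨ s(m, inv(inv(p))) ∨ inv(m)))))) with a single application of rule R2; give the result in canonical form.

Answer: r(t(r(inv(m))))

Derivation:
Canonical form:  r(t(r(inv(m) ∨ inv(m) ∨ inv(p) ∨ inv(p) ∨ s(m, p))))
R2 matches:  uses inv(m), inv(p), s(m, p);  v := m
New term:  r(t(r(inv(m))))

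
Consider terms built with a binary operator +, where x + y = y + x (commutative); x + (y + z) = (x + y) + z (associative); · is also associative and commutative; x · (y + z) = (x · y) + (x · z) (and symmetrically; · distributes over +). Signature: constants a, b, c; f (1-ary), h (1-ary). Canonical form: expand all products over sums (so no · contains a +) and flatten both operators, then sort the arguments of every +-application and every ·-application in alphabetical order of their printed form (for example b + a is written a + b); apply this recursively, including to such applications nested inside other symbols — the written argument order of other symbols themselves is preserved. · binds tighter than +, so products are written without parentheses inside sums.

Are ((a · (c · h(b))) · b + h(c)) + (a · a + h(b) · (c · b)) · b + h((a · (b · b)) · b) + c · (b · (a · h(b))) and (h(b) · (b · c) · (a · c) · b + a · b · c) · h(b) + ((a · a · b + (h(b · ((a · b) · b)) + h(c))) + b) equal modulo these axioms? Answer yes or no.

Left:  ((a · (c · h(b))) · b + h(c)) + (a · a + h(b) · (c · b)) · b + h((a · (b · b)) · b) + c · (b · (a · h(b)))
  Expand:  a · b · c · h(b) + h(c) + a · a · b + b · b · c · h(b) + h(a · b · b · b) + a · b · c · h(b)
  Order the arguments:  a · a · b + a · b · c · h(b) + a · b · c · h(b) + b · b · c · h(b) + h(a · b · b · b) + h(c)
Right:  (h(b) · (b · c) · (a · c) · b + a · b · c) · h(b) + ((a · a · b + (h(b · ((a · b) · b)) + h(c))) + b)
  Expand:  a · b · b · c · c · h(b) · h(b) + a · b · c · h(b) + a · a · b + h(a · b · b · b) + h(c) + b
  Sort arguments:  a · a · b + a · b · b · c · c · h(b) · h(b) + a · b · c · h(b) + b + h(a · b · b · b) + h(c)

Answer: no — a · a · b + a · b · c · h(b) + a · b · c · h(b) + b · b · c · h(b) + h(a · b · b · b) + h(c) vs a · a · b + a · b · b · c · c · h(b) · h(b) + a · b · c · h(b) + b + h(a · b · b · b) + h(c)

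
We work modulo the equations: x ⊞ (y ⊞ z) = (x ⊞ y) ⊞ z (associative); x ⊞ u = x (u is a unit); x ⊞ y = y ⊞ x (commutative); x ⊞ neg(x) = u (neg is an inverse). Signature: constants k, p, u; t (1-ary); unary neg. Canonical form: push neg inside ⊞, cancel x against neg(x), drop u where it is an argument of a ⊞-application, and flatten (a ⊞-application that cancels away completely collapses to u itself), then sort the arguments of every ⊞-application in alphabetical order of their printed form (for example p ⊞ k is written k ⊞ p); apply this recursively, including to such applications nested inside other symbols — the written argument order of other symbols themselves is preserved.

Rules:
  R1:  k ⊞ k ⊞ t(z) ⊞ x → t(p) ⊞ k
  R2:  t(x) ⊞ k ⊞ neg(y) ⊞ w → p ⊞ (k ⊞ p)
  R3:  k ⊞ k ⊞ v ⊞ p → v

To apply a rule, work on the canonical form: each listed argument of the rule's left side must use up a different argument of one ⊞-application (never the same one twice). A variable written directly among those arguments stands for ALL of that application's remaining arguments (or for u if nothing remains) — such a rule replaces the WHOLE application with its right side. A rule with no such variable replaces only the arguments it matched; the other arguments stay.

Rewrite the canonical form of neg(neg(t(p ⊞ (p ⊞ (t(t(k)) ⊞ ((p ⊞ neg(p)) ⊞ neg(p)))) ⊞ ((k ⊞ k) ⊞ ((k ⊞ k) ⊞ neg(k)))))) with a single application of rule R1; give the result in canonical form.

Answer: t(k ⊞ t(p))

Derivation:
Canonical form:  t(k ⊞ k ⊞ k ⊞ p ⊞ t(t(k)))
R1 matches:  uses k, k, t(t(k));  x := k ⊞ p, z := t(k)
The extension variable absorbs all remaining arguments, so the whole application is rewritten.
Giving:  t(k ⊞ t(p))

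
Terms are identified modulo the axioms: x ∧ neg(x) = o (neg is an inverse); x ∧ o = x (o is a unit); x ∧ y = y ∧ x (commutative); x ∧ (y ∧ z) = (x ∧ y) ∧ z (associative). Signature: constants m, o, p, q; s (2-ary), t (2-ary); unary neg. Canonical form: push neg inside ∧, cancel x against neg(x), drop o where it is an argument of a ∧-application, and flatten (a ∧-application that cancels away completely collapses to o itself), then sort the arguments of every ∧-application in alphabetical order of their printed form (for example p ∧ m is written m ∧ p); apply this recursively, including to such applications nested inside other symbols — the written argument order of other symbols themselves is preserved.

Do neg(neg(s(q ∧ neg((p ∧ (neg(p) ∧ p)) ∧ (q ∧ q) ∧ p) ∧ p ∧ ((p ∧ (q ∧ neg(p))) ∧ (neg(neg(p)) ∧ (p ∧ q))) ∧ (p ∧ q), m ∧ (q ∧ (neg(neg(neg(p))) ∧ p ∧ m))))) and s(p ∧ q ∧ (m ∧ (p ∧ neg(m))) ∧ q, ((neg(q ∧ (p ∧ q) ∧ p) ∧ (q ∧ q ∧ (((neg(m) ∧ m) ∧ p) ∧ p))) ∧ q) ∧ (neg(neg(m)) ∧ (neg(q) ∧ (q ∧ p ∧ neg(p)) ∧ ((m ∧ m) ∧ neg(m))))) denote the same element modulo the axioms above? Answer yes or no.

Left:  neg(neg(s(q ∧ neg((p ∧ (neg(p) ∧ p)) ∧ (q ∧ q) ∧ p) ∧ p ∧ ((p ∧ (q ∧ neg(p))) ∧ (neg(neg(p)) ∧ (p ∧ q))) ∧ (p ∧ q), m ∧ (q ∧ (neg(neg(neg(p))) ∧ p ∧ m)))))
  Push neg inside:  distribute neg over ∧ and collapse double neg
  Combine occurrences:  s(p ∧ p ∧ q ∧ q, m ∧ m ∧ q)
Right:  s(p ∧ q ∧ (m ∧ (p ∧ neg(m))) ∧ q, ((neg(q ∧ (p ∧ q) ∧ p) ∧ (q ∧ q ∧ (((neg(m) ∧ m) ∧ p) ∧ p))) ∧ q) ∧ (neg(neg(m)) ∧ (neg(q) ∧ (q ∧ p ∧ neg(p)) ∧ ((m ∧ m) ∧ neg(m)))))
  Focus inside:  ((neg(q ∧ (p ∧ q) ∧ p) ∧ (q ∧ q ∧ (((neg(m) ∧ m) ∧ p) ∧ p))) ∧ q) ∧ (neg(neg(m)) ∧ (neg(q) ∧ (q ∧ p ∧ neg(p)) ∧ ((m ∧ m) ∧ neg(m))))
  Push neg inside:  distribute neg over ∧ and collapse double neg
  Cancel inverse pairs:  p cancels
  Combine occurrences:  q ∧ m ∧ m
  Sort arguments:  m ∧ m ∧ q
  Put back:  s(p ∧ p ∧ q ∧ q, m ∧ m ∧ q)

Answer: yes — both canonical forms are s(p ∧ p ∧ q ∧ q, m ∧ m ∧ q)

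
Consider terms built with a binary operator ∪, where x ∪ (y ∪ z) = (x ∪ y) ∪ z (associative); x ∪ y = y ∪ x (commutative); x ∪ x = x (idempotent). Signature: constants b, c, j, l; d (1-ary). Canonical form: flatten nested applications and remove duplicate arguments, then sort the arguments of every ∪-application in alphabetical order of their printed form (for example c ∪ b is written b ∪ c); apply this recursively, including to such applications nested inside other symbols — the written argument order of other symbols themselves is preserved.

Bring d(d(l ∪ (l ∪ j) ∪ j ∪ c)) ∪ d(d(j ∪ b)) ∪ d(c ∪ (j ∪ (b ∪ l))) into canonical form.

Simplify inside:  d(d(l ∪ (l ∪ j) ∪ j ∪ c))  →  d(d(c ∪ j ∪ l))
Canonicalize subterm:  d(d(j ∪ b))  →  d(d(b ∪ j))
Canonicalize subterm:  d(c ∪ (j ∪ (b ∪ l)))  →  d(b ∪ c ∪ j ∪ l)
Sort arguments:  d(b ∪ c ∪ j ∪ l) ∪ d(d(b ∪ j)) ∪ d(d(c ∪ j ∪ l))

Answer: d(b ∪ c ∪ j ∪ l) ∪ d(d(b ∪ j)) ∪ d(d(c ∪ j ∪ l))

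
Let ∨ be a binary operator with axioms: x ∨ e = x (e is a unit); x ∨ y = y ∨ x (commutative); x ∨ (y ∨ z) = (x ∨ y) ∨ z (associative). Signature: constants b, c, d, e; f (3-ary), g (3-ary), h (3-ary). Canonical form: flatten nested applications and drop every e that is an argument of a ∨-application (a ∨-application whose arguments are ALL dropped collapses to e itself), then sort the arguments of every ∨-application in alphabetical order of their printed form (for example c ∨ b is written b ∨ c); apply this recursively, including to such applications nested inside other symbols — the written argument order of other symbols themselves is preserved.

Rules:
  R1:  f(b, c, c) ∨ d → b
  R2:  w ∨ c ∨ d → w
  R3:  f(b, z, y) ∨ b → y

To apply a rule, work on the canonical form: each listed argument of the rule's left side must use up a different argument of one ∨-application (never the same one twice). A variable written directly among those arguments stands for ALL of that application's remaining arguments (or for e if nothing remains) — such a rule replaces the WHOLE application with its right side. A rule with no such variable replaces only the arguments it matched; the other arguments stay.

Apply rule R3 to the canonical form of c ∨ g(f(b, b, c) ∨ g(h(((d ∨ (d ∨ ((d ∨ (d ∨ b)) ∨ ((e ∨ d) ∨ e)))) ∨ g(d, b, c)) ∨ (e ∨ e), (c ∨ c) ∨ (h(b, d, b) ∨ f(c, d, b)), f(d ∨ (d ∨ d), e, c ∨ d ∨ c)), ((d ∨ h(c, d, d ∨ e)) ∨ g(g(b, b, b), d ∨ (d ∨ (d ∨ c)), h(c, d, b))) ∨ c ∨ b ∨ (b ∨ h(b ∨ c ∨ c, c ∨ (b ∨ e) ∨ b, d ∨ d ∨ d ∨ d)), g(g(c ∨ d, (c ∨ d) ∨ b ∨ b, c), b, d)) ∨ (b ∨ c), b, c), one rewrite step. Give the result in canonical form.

Answer: c ∨ g(c ∨ c ∨ g(h(b ∨ d ∨ d ∨ d ∨ d ∨ d ∨ g(d, b, c), c ∨ c ∨ f(c, d, b) ∨ h(b, d, b), f(d ∨ d ∨ d, e, c ∨ c ∨ d)), b ∨ b ∨ c ∨ d ∨ g(g(b, b, b), c ∨ d ∨ d ∨ d, h(c, d, b)) ∨ h(b ∨ c ∨ c, b ∨ b ∨ c, d ∨ d ∨ d ∨ d) ∨ h(c, d, d), g(g(c ∨ d, b ∨ b ∨ c ∨ d, c), b, d)), b, c)

Derivation:
Canonical form:  c ∨ g(b ∨ c ∨ f(b, b, c) ∨ g(h(b ∨ d ∨ d ∨ d ∨ d ∨ d ∨ g(d, b, c), c ∨ c ∨ f(c, d, b) ∨ h(b, d, b), f(d ∨ d ∨ d, e, c ∨ c ∨ d)), b ∨ b ∨ c ∨ d ∨ g(g(b, b, b), c ∨ d ∨ d ∨ d, h(c, d, b)) ∨ h(b ∨ c ∨ c, b ∨ b ∨ c, d ∨ d ∨ d ∨ d) ∨ h(c, d, d), g(g(c ∨ d, b ∨ b ∨ c ∨ d, c), b, d)), b, c)
Apply R3:  consuming b, f(b, b, c);  y := c, z := b
New term:  c ∨ g(c ∨ c ∨ g(h(b ∨ d ∨ d ∨ d ∨ d ∨ d ∨ g(d, b, c), c ∨ c ∨ f(c, d, b) ∨ h(b, d, b), f(d ∨ d ∨ d, e, c ∨ c ∨ d)), b ∨ b ∨ c ∨ d ∨ g(g(b, b, b), c ∨ d ∨ d ∨ d, h(c, d, b)) ∨ h(b ∨ c ∨ c, b ∨ b ∨ c, d ∨ d ∨ d ∨ d) ∨ h(c, d, d), g(g(c ∨ d, b ∨ b ∨ c ∨ d, c), b, d)), b, c)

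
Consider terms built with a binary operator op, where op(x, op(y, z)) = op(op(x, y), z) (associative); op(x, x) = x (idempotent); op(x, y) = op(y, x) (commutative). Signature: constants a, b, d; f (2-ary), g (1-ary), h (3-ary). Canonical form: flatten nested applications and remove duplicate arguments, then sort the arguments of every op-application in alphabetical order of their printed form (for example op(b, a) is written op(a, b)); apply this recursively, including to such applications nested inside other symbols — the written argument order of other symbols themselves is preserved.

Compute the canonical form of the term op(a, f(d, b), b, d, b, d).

Drop duplicates:  drop duplicate b, d
Order the arguments:  op(a, b, d, f(d, b))

Answer: op(a, b, d, f(d, b))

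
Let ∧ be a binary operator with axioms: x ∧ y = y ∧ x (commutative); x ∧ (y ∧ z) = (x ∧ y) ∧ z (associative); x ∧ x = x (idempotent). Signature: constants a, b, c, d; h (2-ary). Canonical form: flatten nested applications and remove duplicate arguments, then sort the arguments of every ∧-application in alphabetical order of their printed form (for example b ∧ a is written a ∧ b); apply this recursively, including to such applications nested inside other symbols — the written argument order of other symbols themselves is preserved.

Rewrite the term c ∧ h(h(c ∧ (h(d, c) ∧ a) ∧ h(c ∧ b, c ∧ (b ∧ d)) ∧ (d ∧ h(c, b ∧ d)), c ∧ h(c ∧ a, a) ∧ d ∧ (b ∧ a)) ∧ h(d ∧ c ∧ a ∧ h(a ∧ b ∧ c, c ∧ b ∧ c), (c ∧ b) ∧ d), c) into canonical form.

Canonicalize subterm:  h(h(c ∧ (h(d, c) ∧ a) ∧ h(c ∧ b, c ∧ (b ∧ d)) ∧ (d ∧ h(c, b ∧ d)), c ∧ h(c ∧ a, a) ∧ d ∧ (b ∧ a)) ∧ h(d ∧ c ∧ a ∧ h(a ∧ b ∧ c, c ∧ b ∧ c), (c ∧ b) ∧ d), c)  →  h(h(a ∧ c ∧ d ∧ h(a ∧ b ∧ c, b ∧ c), b ∧ c ∧ d) ∧ h(a ∧ c ∧ d ∧ h(b ∧ c, b ∧ c ∧ d) ∧ h(c, b ∧ d) ∧ h(d, c), a ∧ b ∧ c ∧ d ∧ h(a ∧ c, a)), c)
Sort arguments:  c ∧ h(h(a ∧ c ∧ d ∧ h(a ∧ b ∧ c, b ∧ c), b ∧ c ∧ d) ∧ h(a ∧ c ∧ d ∧ h(b ∧ c, b ∧ c ∧ d) ∧ h(c, b ∧ d) ∧ h(d, c), a ∧ b ∧ c ∧ d ∧ h(a ∧ c, a)), c)

Answer: c ∧ h(h(a ∧ c ∧ d ∧ h(a ∧ b ∧ c, b ∧ c), b ∧ c ∧ d) ∧ h(a ∧ c ∧ d ∧ h(b ∧ c, b ∧ c ∧ d) ∧ h(c, b ∧ d) ∧ h(d, c), a ∧ b ∧ c ∧ d ∧ h(a ∧ c, a)), c)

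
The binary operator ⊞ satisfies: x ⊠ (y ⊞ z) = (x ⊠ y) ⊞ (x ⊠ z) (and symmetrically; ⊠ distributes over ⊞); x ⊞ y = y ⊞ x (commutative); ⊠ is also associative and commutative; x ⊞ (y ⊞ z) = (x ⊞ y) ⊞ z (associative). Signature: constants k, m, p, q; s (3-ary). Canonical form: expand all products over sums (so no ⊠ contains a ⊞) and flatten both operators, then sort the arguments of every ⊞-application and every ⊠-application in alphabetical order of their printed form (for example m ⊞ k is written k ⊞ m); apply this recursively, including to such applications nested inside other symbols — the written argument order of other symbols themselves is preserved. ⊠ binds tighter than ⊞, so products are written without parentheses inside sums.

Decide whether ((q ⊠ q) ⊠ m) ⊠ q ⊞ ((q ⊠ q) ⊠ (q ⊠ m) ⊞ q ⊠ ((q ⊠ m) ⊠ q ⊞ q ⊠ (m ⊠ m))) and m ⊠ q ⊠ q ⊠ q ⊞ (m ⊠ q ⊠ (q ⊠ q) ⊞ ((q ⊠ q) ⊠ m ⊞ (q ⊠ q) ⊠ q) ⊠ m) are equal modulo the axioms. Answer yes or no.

Answer: yes — both canonical forms are m ⊠ m ⊠ q ⊠ q ⊞ m ⊠ q ⊠ q ⊠ q ⊞ m ⊠ q ⊠ q ⊠ q ⊞ m ⊠ q ⊠ q ⊠ q

Derivation:
Left:  ((q ⊠ q) ⊠ m) ⊠ q ⊞ ((q ⊠ q) ⊠ (q ⊠ m) ⊞ q ⊠ ((q ⊠ m) ⊠ q ⊞ q ⊠ (m ⊠ m)))
  Distribute:  m ⊠ q ⊠ q ⊠ q ⊞ m ⊠ q ⊠ q ⊠ q ⊞ m ⊠ q ⊠ q ⊠ q ⊞ m ⊠ m ⊠ q ⊠ q
  Order the arguments:  m ⊠ m ⊠ q ⊠ q ⊞ m ⊠ q ⊠ q ⊠ q ⊞ m ⊠ q ⊠ q ⊠ q ⊞ m ⊠ q ⊠ q ⊠ q
Right:  m ⊠ q ⊠ q ⊠ q ⊞ (m ⊠ q ⊠ (q ⊠ q) ⊞ ((q ⊠ q) ⊠ m ⊞ (q ⊠ q) ⊠ q) ⊠ m)
  Expand:  m ⊠ q ⊠ q ⊠ q ⊞ m ⊠ q ⊠ q ⊠ q ⊞ m ⊠ m ⊠ q ⊠ q ⊞ m ⊠ q ⊠ q ⊠ q
  Sort arguments:  m ⊠ m ⊠ q ⊠ q ⊞ m ⊠ q ⊠ q ⊠ q ⊞ m ⊠ q ⊠ q ⊠ q ⊞ m ⊠ q ⊠ q ⊠ q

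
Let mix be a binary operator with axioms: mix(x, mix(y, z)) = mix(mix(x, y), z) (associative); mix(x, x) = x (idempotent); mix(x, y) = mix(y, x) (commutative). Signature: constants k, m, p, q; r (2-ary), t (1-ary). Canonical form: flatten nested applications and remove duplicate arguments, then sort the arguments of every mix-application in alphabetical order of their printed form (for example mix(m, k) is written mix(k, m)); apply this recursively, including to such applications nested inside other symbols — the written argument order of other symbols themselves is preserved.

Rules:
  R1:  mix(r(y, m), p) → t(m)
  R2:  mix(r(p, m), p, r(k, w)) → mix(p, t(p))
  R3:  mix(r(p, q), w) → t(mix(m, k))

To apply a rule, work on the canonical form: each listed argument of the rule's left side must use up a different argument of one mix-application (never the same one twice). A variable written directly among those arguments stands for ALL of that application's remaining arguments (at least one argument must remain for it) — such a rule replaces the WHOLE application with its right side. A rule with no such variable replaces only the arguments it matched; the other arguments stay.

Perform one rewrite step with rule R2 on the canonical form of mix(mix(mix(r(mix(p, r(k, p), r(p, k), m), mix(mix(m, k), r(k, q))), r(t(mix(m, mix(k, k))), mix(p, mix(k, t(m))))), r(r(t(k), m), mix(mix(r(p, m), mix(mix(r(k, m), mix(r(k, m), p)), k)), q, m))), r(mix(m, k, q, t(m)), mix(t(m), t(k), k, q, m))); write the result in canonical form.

Answer: mix(r(mix(k, m, q, t(m)), mix(k, m, q, t(k), t(m))), r(mix(m, p, r(k, p), r(p, k)), mix(k, m, r(k, q))), r(r(t(k), m), mix(k, m, p, q, t(p))), r(t(mix(k, m)), mix(k, p, t(m))))

Derivation:
Canonical form:  mix(r(mix(k, m, q, t(m)), mix(k, m, q, t(k), t(m))), r(mix(m, p, r(k, p), r(p, k)), mix(k, m, r(k, q))), r(r(t(k), m), mix(k, m, p, q, r(k, m), r(p, m))), r(t(mix(k, m)), mix(k, p, t(m))))
R2 matches:  uses p, r(k, m), r(p, m);  w := m
New term:  mix(r(mix(k, m, q, t(m)), mix(k, m, q, t(k), t(m))), r(mix(m, p, r(k, p), r(p, k)), mix(k, m, r(k, q))), r(r(t(k), m), mix(k, m, p, q, t(p))), r(t(mix(k, m)), mix(k, p, t(m))))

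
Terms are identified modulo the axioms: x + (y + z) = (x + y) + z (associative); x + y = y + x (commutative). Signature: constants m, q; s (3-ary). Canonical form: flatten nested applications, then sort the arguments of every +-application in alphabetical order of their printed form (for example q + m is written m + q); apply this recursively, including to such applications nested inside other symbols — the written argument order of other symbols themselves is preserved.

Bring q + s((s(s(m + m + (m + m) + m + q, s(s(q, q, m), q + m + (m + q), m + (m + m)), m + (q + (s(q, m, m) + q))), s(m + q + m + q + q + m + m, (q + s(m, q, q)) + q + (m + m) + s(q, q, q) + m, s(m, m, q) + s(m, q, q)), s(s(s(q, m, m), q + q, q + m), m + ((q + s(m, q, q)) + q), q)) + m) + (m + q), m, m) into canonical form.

Canonicalize subterm:  s((s(s(m + m + (m + m) + m + q, s(s(q, q, m), q + m + (m + q), m + (m + m)), m + (q + (s(q, m, m) + q))), s(m + q + m + q + q + m + m, (q + s(m, q, q)) + q + (m + m) + s(q, q, q) + m, s(m, m, q) + s(m, q, q)), s(s(s(q, m, m), q + q, q + m), m + ((q + s(m, q, q)) + q), q)) + m) + (m + q), m, m)  →  s(m + m + q + s(s(m + m + m + m + m + q, s(s(q, q, m), m + m + q + q, m + m + m), m + q + q + s(q, m, m)), s(m + m + m + m + q + q + q, m + m + m + q + q + s(m, q, q) + s(q, q, q), s(m, m, q) + s(m, q, q)), s(s(s(q, m, m), q + q, m + q), m + q + q + s(m, q, q), q)), m, m)
Sort:  q + s(m + m + q + s(s(m + m + m + m + m + q, s(s(q, q, m), m + m + q + q, m + m + m), m + q + q + s(q, m, m)), s(m + m + m + m + q + q + q, m + m + m + q + q + s(m, q, q) + s(q, q, q), s(m, m, q) + s(m, q, q)), s(s(s(q, m, m), q + q, m + q), m + q + q + s(m, q, q), q)), m, m)

Answer: q + s(m + m + q + s(s(m + m + m + m + m + q, s(s(q, q, m), m + m + q + q, m + m + m), m + q + q + s(q, m, m)), s(m + m + m + m + q + q + q, m + m + m + q + q + s(m, q, q) + s(q, q, q), s(m, m, q) + s(m, q, q)), s(s(s(q, m, m), q + q, m + q), m + q + q + s(m, q, q), q)), m, m)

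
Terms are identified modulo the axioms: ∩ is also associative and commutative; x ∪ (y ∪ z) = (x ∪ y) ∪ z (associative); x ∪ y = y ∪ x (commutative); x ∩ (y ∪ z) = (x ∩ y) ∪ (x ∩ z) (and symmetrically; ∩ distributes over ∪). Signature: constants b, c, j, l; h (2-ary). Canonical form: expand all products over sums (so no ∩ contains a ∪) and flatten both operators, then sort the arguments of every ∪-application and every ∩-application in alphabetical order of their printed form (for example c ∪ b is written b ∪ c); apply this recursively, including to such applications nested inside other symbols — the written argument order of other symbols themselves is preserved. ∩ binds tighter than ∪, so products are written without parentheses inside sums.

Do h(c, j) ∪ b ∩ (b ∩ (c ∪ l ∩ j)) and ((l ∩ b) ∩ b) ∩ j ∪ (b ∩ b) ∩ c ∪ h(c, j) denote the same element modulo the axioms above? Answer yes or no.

Left:  h(c, j) ∪ b ∩ (b ∩ (c ∪ l ∩ j))
  Distribute:  h(c, j) ∪ b ∩ b ∩ c ∪ b ∩ b ∩ j ∩ l
  Sort:  b ∩ b ∩ c ∪ b ∩ b ∩ j ∩ l ∪ h(c, j)
Right:  ((l ∩ b) ∩ b) ∩ j ∪ (b ∩ b) ∩ c ∪ h(c, j)
  Flatten:  b ∩ b ∩ j ∩ l ∪ b ∩ b ∩ c ∪ h(c, j)
  Order the arguments:  b ∩ b ∩ c ∪ b ∩ b ∩ j ∩ l ∪ h(c, j)

Answer: yes — both canonical forms are b ∩ b ∩ c ∪ b ∩ b ∩ j ∩ l ∪ h(c, j)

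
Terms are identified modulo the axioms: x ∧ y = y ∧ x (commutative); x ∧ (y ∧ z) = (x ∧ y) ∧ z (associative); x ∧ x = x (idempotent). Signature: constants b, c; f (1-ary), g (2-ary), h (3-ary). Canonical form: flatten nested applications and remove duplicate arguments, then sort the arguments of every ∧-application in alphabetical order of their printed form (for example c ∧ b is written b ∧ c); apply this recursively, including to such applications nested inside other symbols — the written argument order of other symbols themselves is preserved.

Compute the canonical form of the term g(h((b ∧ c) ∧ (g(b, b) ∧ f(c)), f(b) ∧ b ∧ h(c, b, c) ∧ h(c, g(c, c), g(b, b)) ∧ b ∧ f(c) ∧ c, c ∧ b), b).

Work inside:  f(b) ∧ b ∧ h(c, b, c) ∧ h(c, g(c, c), g(b, b)) ∧ b ∧ f(c) ∧ c
Deduplicate:  drop duplicate b
Sort arguments:  b ∧ c ∧ f(b) ∧ f(c) ∧ h(c, b, c) ∧ h(c, g(c, c), g(b, b))
Rebuild:  g(h(b ∧ c ∧ f(c) ∧ g(b, b), b ∧ c ∧ f(b) ∧ f(c) ∧ h(c, b, c) ∧ h(c, g(c, c), g(b, b)), b ∧ c), b)

Answer: g(h(b ∧ c ∧ f(c) ∧ g(b, b), b ∧ c ∧ f(b) ∧ f(c) ∧ h(c, b, c) ∧ h(c, g(c, c), g(b, b)), b ∧ c), b)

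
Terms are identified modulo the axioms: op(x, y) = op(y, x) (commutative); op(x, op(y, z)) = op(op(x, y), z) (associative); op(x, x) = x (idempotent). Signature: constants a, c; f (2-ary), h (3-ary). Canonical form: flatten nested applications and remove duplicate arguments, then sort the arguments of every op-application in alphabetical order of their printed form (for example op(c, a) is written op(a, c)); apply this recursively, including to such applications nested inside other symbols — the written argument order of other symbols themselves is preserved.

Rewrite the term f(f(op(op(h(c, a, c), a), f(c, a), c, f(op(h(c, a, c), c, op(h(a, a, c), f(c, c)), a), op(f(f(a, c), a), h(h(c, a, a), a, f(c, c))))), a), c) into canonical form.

Focus inside:  op(op(h(c, a, c), a), f(c, a), c, f(op(h(c, a, c), c, op(h(a, a, c), f(c, c)), a), op(f(f(a, c), a), h(h(c, a, a), a, f(c, c)))))
Flatten:  op(h(c, a, c), a, f(c, a), c, f(op(h(c, a, c), c, op(h(a, a, c), f(c, c)), a), op(f(f(a, c), a), h(h(c, a, a), a, f(c, c)))))
Canonicalize subterm:  f(op(h(c, a, c), c, op(h(a, a, c), f(c, c)), a), op(f(f(a, c), a), h(h(c, a, a), a, f(c, c))))  →  f(op(a, c, f(c, c), h(a, a, c), h(c, a, c)), op(f(f(a, c), a), h(h(c, a, a), a, f(c, c))))
Order the arguments:  op(a, c, f(c, a), f(op(a, c, f(c, c), h(a, a, c), h(c, a, c)), op(f(f(a, c), a), h(h(c, a, a), a, f(c, c)))), h(c, a, c))
Put back:  f(f(op(a, c, f(c, a), f(op(a, c, f(c, c), h(a, a, c), h(c, a, c)), op(f(f(a, c), a), h(h(c, a, a), a, f(c, c)))), h(c, a, c)), a), c)

Answer: f(f(op(a, c, f(c, a), f(op(a, c, f(c, c), h(a, a, c), h(c, a, c)), op(f(f(a, c), a), h(h(c, a, a), a, f(c, c)))), h(c, a, c)), a), c)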